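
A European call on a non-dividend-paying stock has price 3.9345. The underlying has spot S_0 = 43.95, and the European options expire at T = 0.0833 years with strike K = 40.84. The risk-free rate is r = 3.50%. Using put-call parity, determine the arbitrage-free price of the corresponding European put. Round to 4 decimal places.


Answer: Put price = 0.7056

Derivation:
Put-call parity: C - P = S_0 * exp(-qT) - K * exp(-rT).
S_0 * exp(-qT) = 43.9500 * 1.00000000 = 43.95000000
K * exp(-rT) = 40.8400 * 0.99708875 = 40.72110438
P = C - S*exp(-qT) + K*exp(-rT)
P = 3.9345 - 43.95000000 + 40.72110438 = 0.7056


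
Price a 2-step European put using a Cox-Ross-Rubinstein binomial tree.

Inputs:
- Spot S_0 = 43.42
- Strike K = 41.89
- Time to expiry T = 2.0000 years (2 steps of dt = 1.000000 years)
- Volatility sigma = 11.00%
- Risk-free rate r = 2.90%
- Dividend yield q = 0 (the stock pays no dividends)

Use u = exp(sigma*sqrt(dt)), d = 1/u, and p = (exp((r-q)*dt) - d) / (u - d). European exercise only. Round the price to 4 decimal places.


dt = T/N = 1.000000
u = exp(sigma*sqrt(dt)) = 1.116278; d = 1/u = 0.895834
p = (exp((r-q)*dt) - d) / (u - d) = 0.606007
Discount per step: exp(-r*dt) = 0.971416
Stock lattice S(k, i) with i counting down-moves:
  k=0: S(0,0) = 43.4200
  k=1: S(1,0) = 48.4688; S(1,1) = 38.8971
  k=2: S(2,0) = 54.1047; S(2,1) = 43.4200; S(2,2) = 34.8454
Terminal payoffs V(N, i) = max(K - S_T, 0):
  V(2,0) = 0.000000; V(2,1) = 0.000000; V(2,2) = 7.044634
Backward induction: V(k, i) = exp(-r*dt) * [p * V(k+1, i) + (1-p) * V(k+1, i+1)].
  V(1,0) = exp(-r*dt) * [p*0.000000 + (1-p)*0.000000] = 0.000000
  V(1,1) = exp(-r*dt) * [p*0.000000 + (1-p)*7.044634] = 2.696205
  V(0,0) = exp(-r*dt) * [p*0.000000 + (1-p)*2.696205] = 1.031923

Answer: Price = V(0,0) = 1.0319


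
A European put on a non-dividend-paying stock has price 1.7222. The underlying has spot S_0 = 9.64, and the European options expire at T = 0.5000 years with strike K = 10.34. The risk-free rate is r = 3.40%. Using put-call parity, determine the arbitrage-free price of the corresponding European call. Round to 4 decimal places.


Put-call parity: C - P = S_0 * exp(-qT) - K * exp(-rT).
S_0 * exp(-qT) = 9.6400 * 1.00000000 = 9.64000000
K * exp(-rT) = 10.3400 * 0.98314368 = 10.16570570
C = P + S*exp(-qT) - K*exp(-rT)
C = 1.7222 + 9.64000000 - 10.16570570 = 1.1965

Answer: Call price = 1.1965


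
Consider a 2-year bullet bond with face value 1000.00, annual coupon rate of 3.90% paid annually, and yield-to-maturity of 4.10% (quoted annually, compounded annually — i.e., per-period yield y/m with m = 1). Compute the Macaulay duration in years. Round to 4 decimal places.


Coupon per period c = face * coupon_rate / m = 39.000000
Periods per year m = 1; per-period yield y/m = 0.041000
Number of cashflows N = 2
Cashflows (t years, CF_t, discount factor 1/(1+y/m)^(m*t), PV):
  t = 1.0000: CF_t = 39.000000, DF = 0.960615, PV = 37.463977
  t = 2.0000: CF_t = 1039.000000, DF = 0.922781, PV = 958.769232
Price P = sum_t PV_t = 996.233209
Macaulay numerator sum_t t * PV_t:
  t * PV_t at t = 1.0000: 37.463977
  t * PV_t at t = 2.0000: 1917.538464
Macaulay duration D = (sum_t t * PV_t) / P = 1955.002441 / 996.233209 = 1.962394

Answer: Macaulay duration = 1.9624 years


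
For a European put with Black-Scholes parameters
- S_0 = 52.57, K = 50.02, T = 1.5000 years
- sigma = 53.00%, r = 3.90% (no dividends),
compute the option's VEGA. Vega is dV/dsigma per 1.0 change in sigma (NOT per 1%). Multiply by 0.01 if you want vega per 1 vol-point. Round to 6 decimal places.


d1 = 0.4912808925; d2 = -0.1578338893
phi(d1) = 0.3535900842; exp(-qT) = 1.0000000000; exp(-rT) = 0.9431782404
Vega = S * exp(-qT) * phi(d1) * sqrt(T) = 52.5700 * 1.0000000000 * 0.3535900842 * 1.2247448714 = 22.765840

Answer: Vega = 22.765840


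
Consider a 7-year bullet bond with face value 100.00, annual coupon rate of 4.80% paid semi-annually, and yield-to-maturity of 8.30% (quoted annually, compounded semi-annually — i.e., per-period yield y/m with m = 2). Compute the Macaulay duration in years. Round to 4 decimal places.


Answer: Macaulay duration = 5.9004 years

Derivation:
Coupon per period c = face * coupon_rate / m = 2.400000
Periods per year m = 2; per-period yield y/m = 0.041500
Number of cashflows N = 14
Cashflows (t years, CF_t, discount factor 1/(1+y/m)^(m*t), PV):
  t = 0.5000: CF_t = 2.400000, DF = 0.960154, PV = 2.304369
  t = 1.0000: CF_t = 2.400000, DF = 0.921895, PV = 2.212548
  t = 1.5000: CF_t = 2.400000, DF = 0.885161, PV = 2.124386
  t = 2.0000: CF_t = 2.400000, DF = 0.849890, PV = 2.039737
  t = 2.5000: CF_t = 2.400000, DF = 0.816025, PV = 1.958461
  t = 3.0000: CF_t = 2.400000, DF = 0.783510, PV = 1.880423
  t = 3.5000: CF_t = 2.400000, DF = 0.752290, PV = 1.805495
  t = 4.0000: CF_t = 2.400000, DF = 0.722314, PV = 1.733553
  t = 4.5000: CF_t = 2.400000, DF = 0.693532, PV = 1.664477
  t = 5.0000: CF_t = 2.400000, DF = 0.665897, PV = 1.598154
  t = 5.5000: CF_t = 2.400000, DF = 0.639364, PV = 1.534473
  t = 6.0000: CF_t = 2.400000, DF = 0.613887, PV = 1.473330
  t = 6.5000: CF_t = 2.400000, DF = 0.589426, PV = 1.414623
  t = 7.0000: CF_t = 102.400000, DF = 0.565940, PV = 57.952225
Price P = sum_t PV_t = 81.696252
Macaulay numerator sum_t t * PV_t:
  t * PV_t at t = 0.5000: 1.152184
  t * PV_t at t = 1.0000: 2.212548
  t * PV_t at t = 1.5000: 3.186579
  t * PV_t at t = 2.0000: 4.079474
  t * PV_t at t = 2.5000: 4.896152
  t * PV_t at t = 3.0000: 5.641270
  t * PV_t at t = 3.5000: 6.319233
  t * PV_t at t = 4.0000: 6.934211
  t * PV_t at t = 4.5000: 7.490146
  t * PV_t at t = 5.0000: 7.990768
  t * PV_t at t = 5.5000: 8.439601
  t * PV_t at t = 6.0000: 8.839978
  t * PV_t at t = 6.5000: 9.195049
  t * PV_t at t = 7.0000: 405.665577
Macaulay duration D = (sum_t t * PV_t) / P = 482.042769 / 81.696252 = 5.900427


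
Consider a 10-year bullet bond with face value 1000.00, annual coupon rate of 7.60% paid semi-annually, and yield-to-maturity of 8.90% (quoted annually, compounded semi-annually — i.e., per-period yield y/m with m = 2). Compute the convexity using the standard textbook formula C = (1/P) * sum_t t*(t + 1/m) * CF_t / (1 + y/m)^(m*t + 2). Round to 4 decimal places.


Coupon per period c = face * coupon_rate / m = 38.000000
Periods per year m = 2; per-period yield y/m = 0.044500
Number of cashflows N = 20
Cashflows (t years, CF_t, discount factor 1/(1+y/m)^(m*t), PV):
  t = 0.5000: CF_t = 38.000000, DF = 0.957396, PV = 36.381044
  t = 1.0000: CF_t = 38.000000, DF = 0.916607, PV = 34.831061
  t = 1.5000: CF_t = 38.000000, DF = 0.877556, PV = 33.347115
  t = 2.0000: CF_t = 38.000000, DF = 0.840168, PV = 31.926390
  t = 2.5000: CF_t = 38.000000, DF = 0.804374, PV = 30.566195
  t = 3.0000: CF_t = 38.000000, DF = 0.770104, PV = 29.263949
  t = 3.5000: CF_t = 38.000000, DF = 0.737294, PV = 28.017184
  t = 4.0000: CF_t = 38.000000, DF = 0.705883, PV = 26.823537
  t = 4.5000: CF_t = 38.000000, DF = 0.675809, PV = 25.680744
  t = 5.0000: CF_t = 38.000000, DF = 0.647017, PV = 24.586638
  t = 5.5000: CF_t = 38.000000, DF = 0.619451, PV = 23.539146
  t = 6.0000: CF_t = 38.000000, DF = 0.593060, PV = 22.536282
  t = 6.5000: CF_t = 38.000000, DF = 0.567793, PV = 21.576143
  t = 7.0000: CF_t = 38.000000, DF = 0.543603, PV = 20.656911
  t = 7.5000: CF_t = 38.000000, DF = 0.520443, PV = 19.776841
  t = 8.0000: CF_t = 38.000000, DF = 0.498270, PV = 18.934267
  t = 8.5000: CF_t = 38.000000, DF = 0.477042, PV = 18.127589
  t = 9.0000: CF_t = 38.000000, DF = 0.456718, PV = 17.355279
  t = 9.5000: CF_t = 38.000000, DF = 0.437260, PV = 16.615873
  t = 10.0000: CF_t = 1038.000000, DF = 0.418631, PV = 434.538706
Price P = sum_t PV_t = 915.080894
Convexity numerator sum_t t*(t + 1/m) * CF_t / (1+y/m)^(m*t + 2):
  t = 0.5000: term = 16.673557
  t = 1.0000: term = 47.889586
  t = 1.5000: term = 91.698584
  t = 2.0000: term = 146.319745
  t = 2.5000: term = 210.128882
  t = 3.0000: term = 281.647137
  t = 3.5000: term = 359.530413
  t = 4.0000: term = 442.559491
  t = 4.5000: term = 529.630793
  t = 5.0000: term = 619.747750
  t = 5.5000: term = 712.012733
  t = 6.0000: term = 805.619525
  t = 6.5000: term = 899.846286
  t = 7.0000: term = 994.048996
  t = 7.5000: term = 1087.655333
  t = 8.0000: term = 1180.158970
  t = 8.5000: term = 1271.114257
  t = 9.0000: term = 1360.131269
  t = 9.5000: term = 1446.871197
  t = 10.0000: term = 41821.622505
Convexity = (1/P) * sum = 54324.907008 / 915.080894 = 59.366235

Answer: Convexity = 59.3662


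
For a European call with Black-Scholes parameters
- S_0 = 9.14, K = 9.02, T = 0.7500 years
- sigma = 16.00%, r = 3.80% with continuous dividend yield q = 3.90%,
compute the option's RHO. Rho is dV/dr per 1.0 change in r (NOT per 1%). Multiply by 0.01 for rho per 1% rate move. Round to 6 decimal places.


Answer: Rho = 3.341710

Derivation:
d1 = 0.1592480089; d2 = 0.0206839443
phi(d1) = 0.3939156427; exp(-qT) = 0.9711736407; exp(-rT) = 0.9719022941
N(d2) = 0.5082511116
Rho = K*T*exp(-rT)*N(d2) = 9.0200 * 0.7500 * 0.9719022941 * 0.5082511116 = 3.341710


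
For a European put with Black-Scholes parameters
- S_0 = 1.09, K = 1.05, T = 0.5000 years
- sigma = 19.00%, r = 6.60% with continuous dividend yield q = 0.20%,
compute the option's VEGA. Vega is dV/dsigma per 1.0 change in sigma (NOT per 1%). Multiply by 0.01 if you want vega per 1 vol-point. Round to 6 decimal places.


Answer: Vega = 0.259071

Derivation:
d1 = 0.5836424543; d2 = 0.4492921659
phi(d1) = 0.3364661294; exp(-qT) = 0.9990004998; exp(-rT) = 0.9675385596
Vega = S * exp(-qT) * phi(d1) * sqrt(T) = 1.0900 * 0.9990004998 * 0.3364661294 * 0.7071067812 = 0.259071


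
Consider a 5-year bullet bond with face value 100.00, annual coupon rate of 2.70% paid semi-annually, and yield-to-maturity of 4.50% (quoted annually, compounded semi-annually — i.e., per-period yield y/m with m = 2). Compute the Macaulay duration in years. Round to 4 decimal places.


Coupon per period c = face * coupon_rate / m = 1.350000
Periods per year m = 2; per-period yield y/m = 0.022500
Number of cashflows N = 10
Cashflows (t years, CF_t, discount factor 1/(1+y/m)^(m*t), PV):
  t = 0.5000: CF_t = 1.350000, DF = 0.977995, PV = 1.320293
  t = 1.0000: CF_t = 1.350000, DF = 0.956474, PV = 1.291240
  t = 1.5000: CF_t = 1.350000, DF = 0.935427, PV = 1.262827
  t = 2.0000: CF_t = 1.350000, DF = 0.914843, PV = 1.235039
  t = 2.5000: CF_t = 1.350000, DF = 0.894712, PV = 1.207862
  t = 3.0000: CF_t = 1.350000, DF = 0.875024, PV = 1.181283
  t = 3.5000: CF_t = 1.350000, DF = 0.855769, PV = 1.155289
  t = 4.0000: CF_t = 1.350000, DF = 0.836938, PV = 1.129867
  t = 4.5000: CF_t = 1.350000, DF = 0.818522, PV = 1.105004
  t = 5.0000: CF_t = 101.350000, DF = 0.800510, PV = 81.131702
Price P = sum_t PV_t = 92.020405
Macaulay numerator sum_t t * PV_t:
  t * PV_t at t = 0.5000: 0.660147
  t * PV_t at t = 1.0000: 1.291240
  t * PV_t at t = 1.5000: 1.894240
  t * PV_t at t = 2.0000: 2.470077
  t * PV_t at t = 2.5000: 3.019654
  t * PV_t at t = 3.0000: 3.543848
  t * PV_t at t = 3.5000: 4.043511
  t * PV_t at t = 4.0000: 4.519467
  t * PV_t at t = 4.5000: 4.972519
  t * PV_t at t = 5.0000: 405.658509
Macaulay duration D = (sum_t t * PV_t) / P = 432.073213 / 92.020405 = 4.695407

Answer: Macaulay duration = 4.6954 years


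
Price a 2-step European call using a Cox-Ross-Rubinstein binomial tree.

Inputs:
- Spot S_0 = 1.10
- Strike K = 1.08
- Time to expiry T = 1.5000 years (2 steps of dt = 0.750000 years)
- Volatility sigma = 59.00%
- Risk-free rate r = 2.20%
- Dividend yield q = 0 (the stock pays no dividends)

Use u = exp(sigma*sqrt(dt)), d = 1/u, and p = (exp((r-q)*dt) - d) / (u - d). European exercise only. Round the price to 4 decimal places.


Answer: Price = V(0,0) = 0.3009

Derivation:
dt = T/N = 0.750000
u = exp(sigma*sqrt(dt)) = 1.666882; d = 1/u = 0.599922
p = (exp((r-q)*dt) - d) / (u - d) = 0.390562
Discount per step: exp(-r*dt) = 0.983635
Stock lattice S(k, i) with i counting down-moves:
  k=0: S(0,0) = 1.1000
  k=1: S(1,0) = 1.8336; S(1,1) = 0.6599
  k=2: S(2,0) = 3.0563; S(2,1) = 1.1000; S(2,2) = 0.3959
Terminal payoffs V(N, i) = max(S_T - K, 0):
  V(2,0) = 1.976346; V(2,1) = 0.020000; V(2,2) = 0.000000
Backward induction: V(k, i) = exp(-r*dt) * [p * V(k+1, i) + (1-p) * V(k+1, i+1)].
  V(1,0) = exp(-r*dt) * [p*1.976346 + (1-p)*0.020000] = 0.771244
  V(1,1) = exp(-r*dt) * [p*0.020000 + (1-p)*0.000000] = 0.007683
  V(0,0) = exp(-r*dt) * [p*0.771244 + (1-p)*0.007683] = 0.300896


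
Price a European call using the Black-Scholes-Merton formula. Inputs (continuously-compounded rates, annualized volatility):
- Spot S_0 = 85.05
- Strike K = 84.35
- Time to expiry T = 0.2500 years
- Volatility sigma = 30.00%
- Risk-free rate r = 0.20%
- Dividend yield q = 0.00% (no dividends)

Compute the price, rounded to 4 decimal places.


d1 = (ln(S/K) + (r - q + 0.5*sigma^2) * T) / (sigma * sqrt(T)) = 0.13343007
d2 = d1 - sigma * sqrt(T) = -0.01656993
exp(-rT) = 0.99950012; exp(-qT) = 1.00000000
C = S_0 * exp(-qT) * N(d1) - K * exp(-rT) * N(d2)
N(d1) = 0.55307337; N(d2) = 0.49338986
C = 85.0500 * 1.00000000 * 0.55307337 - 84.3500 * 0.99950012 * 0.49338986 = 5.4423

Answer: Price = 5.4423


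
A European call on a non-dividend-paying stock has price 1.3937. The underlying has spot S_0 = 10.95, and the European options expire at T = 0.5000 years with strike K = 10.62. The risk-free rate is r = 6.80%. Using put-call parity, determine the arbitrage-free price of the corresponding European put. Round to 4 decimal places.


Put-call parity: C - P = S_0 * exp(-qT) - K * exp(-rT).
S_0 * exp(-qT) = 10.9500 * 1.00000000 = 10.95000000
K * exp(-rT) = 10.6200 * 0.96657150 = 10.26498938
P = C - S*exp(-qT) + K*exp(-rT)
P = 1.3937 - 10.95000000 + 10.26498938 = 0.7087

Answer: Put price = 0.7087


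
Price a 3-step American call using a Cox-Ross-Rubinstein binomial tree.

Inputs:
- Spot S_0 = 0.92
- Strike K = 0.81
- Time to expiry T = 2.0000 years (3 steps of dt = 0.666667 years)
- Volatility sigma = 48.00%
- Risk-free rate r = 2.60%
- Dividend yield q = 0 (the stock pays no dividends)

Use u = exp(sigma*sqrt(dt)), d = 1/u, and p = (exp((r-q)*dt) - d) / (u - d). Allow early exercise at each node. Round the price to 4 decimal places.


dt = T/N = 0.666667
u = exp(sigma*sqrt(dt)) = 1.479817; d = 1/u = 0.675759
p = (exp((r-q)*dt) - d) / (u - d) = 0.425001
Discount per step: exp(-r*dt) = 0.982816
Stock lattice S(k, i) with i counting down-moves:
  k=0: S(0,0) = 0.9200
  k=1: S(1,0) = 1.3614; S(1,1) = 0.6217
  k=2: S(2,0) = 2.0147; S(2,1) = 0.9200; S(2,2) = 0.4201
  k=3: S(3,0) = 2.9813; S(3,1) = 1.3614; S(3,2) = 0.6217; S(3,3) = 0.2839
Terminal payoffs V(N, i) = max(S_T - K, 0):
  V(3,0) = 2.171342; V(3,1) = 0.551432; V(3,2) = 0.000000; V(3,3) = 0.000000
Backward induction: V(k, i) = exp(-r*dt) * [p * V(k+1, i) + (1-p) * V(k+1, i+1)]; then take max(V_cont, immediate exercise) for American.
  V(2,0) = exp(-r*dt) * [p*2.171342 + (1-p)*0.551432] = 1.218588; exercise = 1.204669; V(2,0) = max -> 1.218588
  V(2,1) = exp(-r*dt) * [p*0.551432 + (1-p)*0.000000] = 0.230332; exercise = 0.110000; V(2,1) = max -> 0.230332
  V(2,2) = exp(-r*dt) * [p*0.000000 + (1-p)*0.000000] = 0.000000; exercise = 0.000000; V(2,2) = max -> 0.000000
  V(1,0) = exp(-r*dt) * [p*1.218588 + (1-p)*0.230332] = 0.639166; exercise = 0.551432; V(1,0) = max -> 0.639166
  V(1,1) = exp(-r*dt) * [p*0.230332 + (1-p)*0.000000] = 0.096209; exercise = 0.000000; V(1,1) = max -> 0.096209
  V(0,0) = exp(-r*dt) * [p*0.639166 + (1-p)*0.096209] = 0.321348; exercise = 0.110000; V(0,0) = max -> 0.321348

Answer: Price = V(0,0) = 0.3213


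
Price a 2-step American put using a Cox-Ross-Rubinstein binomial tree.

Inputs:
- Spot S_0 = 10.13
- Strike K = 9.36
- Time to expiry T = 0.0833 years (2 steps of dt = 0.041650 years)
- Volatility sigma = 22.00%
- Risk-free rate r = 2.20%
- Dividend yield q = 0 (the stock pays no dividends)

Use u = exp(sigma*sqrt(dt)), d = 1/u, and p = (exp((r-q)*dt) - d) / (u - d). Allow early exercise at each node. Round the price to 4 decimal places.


dt = T/N = 0.041650
u = exp(sigma*sqrt(dt)) = 1.045922; d = 1/u = 0.956095
p = (exp((r-q)*dt) - d) / (u - d) = 0.498983
Discount per step: exp(-r*dt) = 0.999084
Stock lattice S(k, i) with i counting down-moves:
  k=0: S(0,0) = 10.1300
  k=1: S(1,0) = 10.5952; S(1,1) = 9.6852
  k=2: S(2,0) = 11.0817; S(2,1) = 10.1300; S(2,2) = 9.2600
Terminal payoffs V(N, i) = max(K - S_T, 0):
  V(2,0) = 0.000000; V(2,1) = 0.000000; V(2,2) = 0.099994
Backward induction: V(k, i) = exp(-r*dt) * [p * V(k+1, i) + (1-p) * V(k+1, i+1)]; then take max(V_cont, immediate exercise) for American.
  V(1,0) = exp(-r*dt) * [p*0.000000 + (1-p)*0.000000] = 0.000000; exercise = 0.000000; V(1,0) = max -> 0.000000
  V(1,1) = exp(-r*dt) * [p*0.000000 + (1-p)*0.099994] = 0.050053; exercise = 0.000000; V(1,1) = max -> 0.050053
  V(0,0) = exp(-r*dt) * [p*0.000000 + (1-p)*0.050053] = 0.025054; exercise = 0.000000; V(0,0) = max -> 0.025054

Answer: Price = V(0,0) = 0.0251


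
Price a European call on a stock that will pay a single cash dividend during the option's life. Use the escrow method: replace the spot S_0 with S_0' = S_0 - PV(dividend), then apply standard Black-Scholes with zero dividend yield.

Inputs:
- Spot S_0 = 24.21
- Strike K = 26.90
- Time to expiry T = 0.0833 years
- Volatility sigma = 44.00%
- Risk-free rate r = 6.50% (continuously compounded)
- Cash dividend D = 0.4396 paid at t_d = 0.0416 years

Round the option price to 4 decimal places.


Answer: Price = 0.3034

Derivation:
PV(D) = D * exp(-r * t_d) = 0.4396 * 0.99729965 = 0.43841293
S_0' = S_0 - PV(D) = 24.2100 - 0.43841293 = 23.77158707
d1 = (ln(S_0'/K) + (r + sigma^2/2)*T) / (sigma*sqrt(T)) = -0.86743732
d2 = d1 - sigma*sqrt(T) = -0.99442897
exp(-rT) = 0.99460013
N(d1) = 0.19285122; N(d2) = 0.16000703
C = S_0' * N(d1) - K * exp(-rT) * N(d2) = 23.77158707 * 0.19285122 - 26.9000 * 0.99460013 * 0.16000703 = 0.3034


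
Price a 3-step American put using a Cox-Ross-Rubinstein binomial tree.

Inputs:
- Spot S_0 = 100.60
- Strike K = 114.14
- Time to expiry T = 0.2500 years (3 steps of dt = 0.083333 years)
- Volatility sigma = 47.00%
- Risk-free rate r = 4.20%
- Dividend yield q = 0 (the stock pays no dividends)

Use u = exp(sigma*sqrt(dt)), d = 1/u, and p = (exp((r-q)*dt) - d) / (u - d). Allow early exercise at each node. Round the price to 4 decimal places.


Answer: Price = V(0,0) = 17.0402

Derivation:
dt = T/N = 0.083333
u = exp(sigma*sqrt(dt)) = 1.145312; d = 1/u = 0.873124
p = (exp((r-q)*dt) - d) / (u - d) = 0.479014
Discount per step: exp(-r*dt) = 0.996506
Stock lattice S(k, i) with i counting down-moves:
  k=0: S(0,0) = 100.6000
  k=1: S(1,0) = 115.2184; S(1,1) = 87.8363
  k=2: S(2,0) = 131.9611; S(2,1) = 100.6000; S(2,2) = 76.6920
  k=3: S(3,0) = 151.1366; S(3,1) = 115.2184; S(3,2) = 87.8363; S(3,3) = 66.9617
Terminal payoffs V(N, i) = max(K - S_T, 0):
  V(3,0) = 0.000000; V(3,1) = 0.000000; V(3,2) = 26.303692; V(3,3) = 47.178333
Backward induction: V(k, i) = exp(-r*dt) * [p * V(k+1, i) + (1-p) * V(k+1, i+1)]; then take max(V_cont, immediate exercise) for American.
  V(2,0) = exp(-r*dt) * [p*0.000000 + (1-p)*0.000000] = 0.000000; exercise = 0.000000; V(2,0) = max -> 0.000000
  V(2,1) = exp(-r*dt) * [p*0.000000 + (1-p)*26.303692] = 13.655978; exercise = 13.540000; V(2,1) = max -> 13.655978
  V(2,2) = exp(-r*dt) * [p*26.303692 + (1-p)*47.178333] = 37.049191; exercise = 37.447982; V(2,2) = max -> 37.447982
  V(1,0) = exp(-r*dt) * [p*0.000000 + (1-p)*13.655978] = 7.089717; exercise = 0.000000; V(1,0) = max -> 7.089717
  V(1,1) = exp(-r*dt) * [p*13.655978 + (1-p)*37.447982] = 25.960262; exercise = 26.303692; V(1,1) = max -> 26.303692
  V(0,0) = exp(-r*dt) * [p*7.089717 + (1-p)*26.303692] = 17.040186; exercise = 13.540000; V(0,0) = max -> 17.040186


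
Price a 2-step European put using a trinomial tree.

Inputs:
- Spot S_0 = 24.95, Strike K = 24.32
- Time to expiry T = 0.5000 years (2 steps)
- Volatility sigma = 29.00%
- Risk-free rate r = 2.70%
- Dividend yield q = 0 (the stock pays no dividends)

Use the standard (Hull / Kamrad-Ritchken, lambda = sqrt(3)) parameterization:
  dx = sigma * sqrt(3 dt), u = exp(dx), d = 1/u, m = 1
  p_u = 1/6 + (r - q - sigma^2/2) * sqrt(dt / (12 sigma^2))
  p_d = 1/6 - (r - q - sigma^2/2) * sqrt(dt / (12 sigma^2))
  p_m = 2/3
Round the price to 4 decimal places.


dt = T/N = 0.250000; dx = sigma*sqrt(3*dt) = 0.251147
u = exp(dx) = 1.285500; d = 1/u = 0.777908
p_u = 0.159176, p_m = 0.666667, p_d = 0.174157
Discount per step: exp(-r*dt) = 0.993273
Stock lattice S(k, j) with j the centered position index:
  k=0: S(0,+0) = 24.9500
  k=1: S(1,-1) = 19.4088; S(1,+0) = 24.9500; S(1,+1) = 32.0732
  k=2: S(2,-2) = 15.0983; S(2,-1) = 19.4088; S(2,+0) = 24.9500; S(2,+1) = 32.0732; S(2,+2) = 41.2301
Terminal payoffs V(N, j) = max(K - S_T, 0):
  V(2,-2) = 9.221746; V(2,-1) = 4.911202; V(2,+0) = 0.000000; V(2,+1) = 0.000000; V(2,+2) = 0.000000
Backward induction: V(k, j) = exp(-r*dt) * [p_u * V(k+1, j+1) + p_m * V(k+1, j) + p_d * V(k+1, j-1)]
  V(1,-1) = exp(-r*dt) * [p_u*0.000000 + p_m*4.911202 + p_d*9.221746] = 4.847339
  V(1,+0) = exp(-r*dt) * [p_u*0.000000 + p_m*0.000000 + p_d*4.911202] = 0.849568
  V(1,+1) = exp(-r*dt) * [p_u*0.000000 + p_m*0.000000 + p_d*0.000000] = 0.000000
  V(0,+0) = exp(-r*dt) * [p_u*0.000000 + p_m*0.849568 + p_d*4.847339] = 1.401089

Answer: Price = V(0,0) = 1.4011


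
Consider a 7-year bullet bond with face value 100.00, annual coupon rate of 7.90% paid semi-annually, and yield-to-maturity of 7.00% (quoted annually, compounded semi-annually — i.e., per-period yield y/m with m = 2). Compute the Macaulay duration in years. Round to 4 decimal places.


Answer: Macaulay duration = 5.5493 years

Derivation:
Coupon per period c = face * coupon_rate / m = 3.950000
Periods per year m = 2; per-period yield y/m = 0.035000
Number of cashflows N = 14
Cashflows (t years, CF_t, discount factor 1/(1+y/m)^(m*t), PV):
  t = 0.5000: CF_t = 3.950000, DF = 0.966184, PV = 3.816425
  t = 1.0000: CF_t = 3.950000, DF = 0.933511, PV = 3.687367
  t = 1.5000: CF_t = 3.950000, DF = 0.901943, PV = 3.562674
  t = 2.0000: CF_t = 3.950000, DF = 0.871442, PV = 3.442197
  t = 2.5000: CF_t = 3.950000, DF = 0.841973, PV = 3.325794
  t = 3.0000: CF_t = 3.950000, DF = 0.813501, PV = 3.213328
  t = 3.5000: CF_t = 3.950000, DF = 0.785991, PV = 3.104664
  t = 4.0000: CF_t = 3.950000, DF = 0.759412, PV = 2.999676
  t = 4.5000: CF_t = 3.950000, DF = 0.733731, PV = 2.898237
  t = 5.0000: CF_t = 3.950000, DF = 0.708919, PV = 2.800229
  t = 5.5000: CF_t = 3.950000, DF = 0.684946, PV = 2.705536
  t = 6.0000: CF_t = 3.950000, DF = 0.661783, PV = 2.614044
  t = 6.5000: CF_t = 3.950000, DF = 0.639404, PV = 2.525646
  t = 7.0000: CF_t = 103.950000, DF = 0.617782, PV = 64.218417
Price P = sum_t PV_t = 104.914234
Macaulay numerator sum_t t * PV_t:
  t * PV_t at t = 0.5000: 1.908213
  t * PV_t at t = 1.0000: 3.687367
  t * PV_t at t = 1.5000: 5.344011
  t * PV_t at t = 2.0000: 6.884394
  t * PV_t at t = 2.5000: 8.314485
  t * PV_t at t = 3.0000: 9.639983
  t * PV_t at t = 3.5000: 10.866325
  t * PV_t at t = 4.0000: 11.998703
  t * PV_t at t = 4.5000: 13.042068
  t * PV_t at t = 5.0000: 14.001147
  t * PV_t at t = 5.5000: 14.880446
  t * PV_t at t = 6.0000: 15.684264
  t * PV_t at t = 6.5000: 16.416702
  t * PV_t at t = 7.0000: 449.528920
Macaulay duration D = (sum_t t * PV_t) / P = 582.197025 / 104.914234 = 5.549266


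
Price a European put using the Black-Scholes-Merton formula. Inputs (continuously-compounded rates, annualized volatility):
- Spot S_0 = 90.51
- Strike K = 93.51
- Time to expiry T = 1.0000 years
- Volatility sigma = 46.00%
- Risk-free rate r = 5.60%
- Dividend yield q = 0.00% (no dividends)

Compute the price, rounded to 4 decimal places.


d1 = (ln(S/K) + (r - q + 0.5*sigma^2) * T) / (sigma * sqrt(T)) = 0.28085209
d2 = d1 - sigma * sqrt(T) = -0.17914791
exp(-rT) = 0.94553914; exp(-qT) = 1.00000000
P = K * exp(-rT) * N(-d2) - S_0 * exp(-qT) * N(-d1)
N(-d1) = 0.38941193; N(-d2) = 0.57108922
P = 93.5100 * 0.94553914 * 0.57108922 - 90.5100 * 1.00000000 * 0.38941193 = 15.2485

Answer: Price = 15.2485


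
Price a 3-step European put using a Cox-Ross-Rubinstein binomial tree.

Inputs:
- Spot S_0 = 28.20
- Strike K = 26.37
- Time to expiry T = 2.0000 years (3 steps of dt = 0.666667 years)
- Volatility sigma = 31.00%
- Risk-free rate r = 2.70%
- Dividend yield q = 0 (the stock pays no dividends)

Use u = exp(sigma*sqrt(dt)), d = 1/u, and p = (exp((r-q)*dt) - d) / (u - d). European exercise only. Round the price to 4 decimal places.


Answer: Price = V(0,0) = 3.5039

Derivation:
dt = T/N = 0.666667
u = exp(sigma*sqrt(dt)) = 1.288030; d = 1/u = 0.776379
p = (exp((r-q)*dt) - d) / (u - d) = 0.472556
Discount per step: exp(-r*dt) = 0.982161
Stock lattice S(k, i) with i counting down-moves:
  k=0: S(0,0) = 28.2000
  k=1: S(1,0) = 36.3224; S(1,1) = 21.8939
  k=2: S(2,0) = 46.7844; S(2,1) = 28.2000; S(2,2) = 16.9980
  k=3: S(3,0) = 60.2597; S(3,1) = 36.3224; S(3,2) = 21.8939; S(3,3) = 13.1969
Terminal payoffs V(N, i) = max(K - S_T, 0):
  V(3,0) = 0.000000; V(3,1) = 0.000000; V(3,2) = 4.476100; V(3,3) = 13.173124
Backward induction: V(k, i) = exp(-r*dt) * [p * V(k+1, i) + (1-p) * V(k+1, i+1)].
  V(2,0) = exp(-r*dt) * [p*0.000000 + (1-p)*0.000000] = 0.000000
  V(2,1) = exp(-r*dt) * [p*0.000000 + (1-p)*4.476100] = 2.318777
  V(2,2) = exp(-r*dt) * [p*4.476100 + (1-p)*13.173124] = 8.901613
  V(1,0) = exp(-r*dt) * [p*0.000000 + (1-p)*2.318777] = 1.201207
  V(1,1) = exp(-r*dt) * [p*2.318777 + (1-p)*8.901613] = 5.687552
  V(0,0) = exp(-r*dt) * [p*1.201207 + (1-p)*5.687552] = 3.503862


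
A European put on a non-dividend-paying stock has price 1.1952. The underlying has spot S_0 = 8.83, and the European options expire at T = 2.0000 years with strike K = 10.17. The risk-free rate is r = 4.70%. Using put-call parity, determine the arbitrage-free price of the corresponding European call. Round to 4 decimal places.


Put-call parity: C - P = S_0 * exp(-qT) - K * exp(-rT).
S_0 * exp(-qT) = 8.8300 * 1.00000000 = 8.83000000
K * exp(-rT) = 10.1700 * 0.91028276 = 9.25757569
C = P + S*exp(-qT) - K*exp(-rT)
C = 1.1952 + 8.83000000 - 9.25757569 = 0.7676

Answer: Call price = 0.7676


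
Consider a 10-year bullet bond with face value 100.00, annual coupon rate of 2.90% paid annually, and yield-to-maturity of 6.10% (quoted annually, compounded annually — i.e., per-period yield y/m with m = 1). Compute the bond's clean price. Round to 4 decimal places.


Answer: Price = 76.5589

Derivation:
Coupon per period c = face * coupon_rate / m = 2.900000
Periods per year m = 1; per-period yield y/m = 0.061000
Number of cashflows N = 10
Cashflows (t years, CF_t, discount factor 1/(1+y/m)^(m*t), PV):
  t = 1.0000: CF_t = 2.900000, DF = 0.942507, PV = 2.733270
  t = 2.0000: CF_t = 2.900000, DF = 0.888320, PV = 2.576127
  t = 3.0000: CF_t = 2.900000, DF = 0.837247, PV = 2.428018
  t = 4.0000: CF_t = 2.900000, DF = 0.789112, PV = 2.288424
  t = 5.0000: CF_t = 2.900000, DF = 0.743743, PV = 2.156856
  t = 6.0000: CF_t = 2.900000, DF = 0.700983, PV = 2.032852
  t = 7.0000: CF_t = 2.900000, DF = 0.660682, PV = 1.915977
  t = 8.0000: CF_t = 2.900000, DF = 0.622697, PV = 1.805822
  t = 9.0000: CF_t = 2.900000, DF = 0.586897, PV = 1.702000
  t = 10.0000: CF_t = 102.900000, DF = 0.553154, PV = 56.919560
Price P = sum_t PV_t = 76.558905


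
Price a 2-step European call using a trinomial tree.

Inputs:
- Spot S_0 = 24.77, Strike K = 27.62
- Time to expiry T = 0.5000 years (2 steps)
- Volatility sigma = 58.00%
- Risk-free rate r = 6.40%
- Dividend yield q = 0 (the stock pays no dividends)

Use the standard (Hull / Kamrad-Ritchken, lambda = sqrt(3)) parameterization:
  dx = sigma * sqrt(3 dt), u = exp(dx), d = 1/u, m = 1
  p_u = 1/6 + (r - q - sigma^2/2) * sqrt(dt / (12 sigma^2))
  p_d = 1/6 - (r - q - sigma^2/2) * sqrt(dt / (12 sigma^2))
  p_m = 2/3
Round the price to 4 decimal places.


dt = T/N = 0.250000; dx = sigma*sqrt(3*dt) = 0.502295
u = exp(dx) = 1.652509; d = 1/u = 0.605140
p_u = 0.140736, p_m = 0.666667, p_d = 0.192598
Discount per step: exp(-r*dt) = 0.984127
Stock lattice S(k, j) with j the centered position index:
  k=0: S(0,+0) = 24.7700
  k=1: S(1,-1) = 14.9893; S(1,+0) = 24.7700; S(1,+1) = 40.9326
  k=2: S(2,-2) = 9.0706; S(2,-1) = 14.9893; S(2,+0) = 24.7700; S(2,+1) = 40.9326; S(2,+2) = 67.6416
Terminal payoffs V(N, j) = max(S_T - K, 0):
  V(2,-2) = 0.000000; V(2,-1) = 0.000000; V(2,+0) = 0.000000; V(2,+1) = 13.312648; V(2,+2) = 40.021568
Backward induction: V(k, j) = exp(-r*dt) * [p_u * V(k+1, j+1) + p_m * V(k+1, j) + p_d * V(k+1, j-1)]
  V(1,-1) = exp(-r*dt) * [p_u*0.000000 + p_m*0.000000 + p_d*0.000000] = 0.000000
  V(1,+0) = exp(-r*dt) * [p_u*13.312648 + p_m*0.000000 + p_d*0.000000] = 1.843826
  V(1,+1) = exp(-r*dt) * [p_u*40.021568 + p_m*13.312648 + p_d*0.000000] = 14.277287
  V(0,+0) = exp(-r*dt) * [p_u*14.277287 + p_m*1.843826 + p_d*0.000000] = 3.187137

Answer: Price = V(0,0) = 3.1871


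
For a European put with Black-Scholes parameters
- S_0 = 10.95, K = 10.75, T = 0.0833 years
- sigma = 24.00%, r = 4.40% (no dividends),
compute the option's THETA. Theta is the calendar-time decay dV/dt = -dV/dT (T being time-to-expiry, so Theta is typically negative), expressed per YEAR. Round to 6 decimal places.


d1 = 0.3536680714; d2 = 0.2843998969
phi(d1) = 0.3747563920; exp(-qT) = 1.0000000000; exp(-rT) = 0.9963415086
Theta = -S*exp(-qT)*phi(d1)*sigma/(2*sqrt(T)) + r*K*exp(-rT)*N(-d2) - q*S*exp(-qT)*N(-d1)
N(-d1) = 0.3617938267; N(-d2) = 0.3880519690; sqrt(T) = 0.2886173938
Term 1 = -10.9500 * 1.0000000000 * 0.3747563920 * 0.2400 / (2 * 0.2886173938) = -1.7061684766
Term 2 = 0.0440 * 10.7500 * 0.9963415086 * 0.3880519690 = 0.1828770704
Term 3 = 0 (no dividend yield, q = 0)
Theta = -1.7061684766 + (0.1828770704) + (0.0000000000) = -1.523291

Answer: Theta = -1.523291


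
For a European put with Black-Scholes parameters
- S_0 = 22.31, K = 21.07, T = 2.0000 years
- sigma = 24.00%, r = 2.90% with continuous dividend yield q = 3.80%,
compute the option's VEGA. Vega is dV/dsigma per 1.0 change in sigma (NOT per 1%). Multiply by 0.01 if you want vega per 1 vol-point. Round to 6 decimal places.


Answer: Vega = 11.201116

Derivation:
d1 = 0.2851548946; d2 = -0.0542563604
phi(d1) = 0.3830479162; exp(-qT) = 0.9268162066; exp(-rT) = 0.9436499474
Vega = S * exp(-qT) * phi(d1) * sqrt(T) = 22.3100 * 0.9268162066 * 0.3830479162 * 1.4142135624 = 11.201116


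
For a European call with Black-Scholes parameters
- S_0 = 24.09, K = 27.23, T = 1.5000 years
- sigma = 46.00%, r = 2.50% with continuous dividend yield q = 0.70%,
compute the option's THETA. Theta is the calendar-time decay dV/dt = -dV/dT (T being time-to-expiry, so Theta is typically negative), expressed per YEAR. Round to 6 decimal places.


Answer: Theta = -1.897566

Derivation:
d1 = 0.1121396106; d2 = -0.4512430303
phi(d1) = 0.3964417420; exp(-qT) = 0.9895549326; exp(-rT) = 0.9631944177
Theta = -S*exp(-qT)*phi(d1)*sigma/(2*sqrt(T)) - r*K*exp(-rT)*N(d2) + q*S*exp(-qT)*N(d1)
N(d1) = 0.5446436446; N(d2) = 0.3259071998; sqrt(T) = 1.2247448714
Term 1 = -24.0900 * 0.9895549326 * 0.3964417420 * 0.4600 / (2 * 1.2247448714) = -1.7747545172
Term 2 = -0.0250 * 27.2300 * 0.9631944177 * 0.3259071998 = -0.2136955910
Term 3 = 0.0070 * 24.0900 * 0.9895549326 * 0.5446436446 = 0.0908839488
Theta = -1.7747545172 + (-0.2136955910) + (0.0908839488) = -1.897566


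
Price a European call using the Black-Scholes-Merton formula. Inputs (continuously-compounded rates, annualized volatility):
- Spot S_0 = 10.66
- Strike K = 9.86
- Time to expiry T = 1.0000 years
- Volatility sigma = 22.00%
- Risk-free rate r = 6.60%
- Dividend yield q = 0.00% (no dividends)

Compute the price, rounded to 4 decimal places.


Answer: Price = 1.7651

Derivation:
d1 = (ln(S/K) + (r - q + 0.5*sigma^2) * T) / (sigma * sqrt(T)) = 0.76460114
d2 = d1 - sigma * sqrt(T) = 0.54460114
exp(-rT) = 0.93613086; exp(-qT) = 1.00000000
C = S_0 * exp(-qT) * N(d1) - K * exp(-rT) * N(d2)
N(d1) = 0.77774545; N(d2) = 0.70698606
C = 10.6600 * 1.00000000 * 0.77774545 - 9.8600 * 0.93613086 * 0.70698606 = 1.7651


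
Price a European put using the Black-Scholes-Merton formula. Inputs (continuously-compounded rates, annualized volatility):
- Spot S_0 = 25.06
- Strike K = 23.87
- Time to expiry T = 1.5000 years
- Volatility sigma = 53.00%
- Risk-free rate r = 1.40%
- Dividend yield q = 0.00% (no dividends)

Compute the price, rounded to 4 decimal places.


d1 = (ln(S/K) + (r - q + 0.5*sigma^2) * T) / (sigma * sqrt(T)) = 0.43185815
d2 = d1 - sigma * sqrt(T) = -0.21725663
exp(-rT) = 0.97921896; exp(-qT) = 1.00000000
P = K * exp(-rT) * N(-d2) - S_0 * exp(-qT) * N(-d1)
N(-d1) = 0.33292226; N(-d2) = 0.58599582
P = 23.8700 * 0.97921896 * 0.58599582 - 25.0600 * 1.00000000 * 0.33292226 = 5.3540

Answer: Price = 5.3540


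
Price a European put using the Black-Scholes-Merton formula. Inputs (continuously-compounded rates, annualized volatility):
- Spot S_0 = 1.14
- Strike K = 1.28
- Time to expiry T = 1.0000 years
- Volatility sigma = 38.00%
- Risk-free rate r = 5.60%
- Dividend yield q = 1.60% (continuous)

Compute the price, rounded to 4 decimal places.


Answer: Price = 0.2234

Derivation:
d1 = (ln(S/K) + (r - q + 0.5*sigma^2) * T) / (sigma * sqrt(T)) = -0.00955741
d2 = d1 - sigma * sqrt(T) = -0.38955741
exp(-rT) = 0.94553914; exp(-qT) = 0.98412732
P = K * exp(-rT) * N(-d2) - S_0 * exp(-qT) * N(-d1)
N(-d1) = 0.50381280; N(-d2) = 0.65156807
P = 1.2800 * 0.94553914 * 0.65156807 - 1.1400 * 0.98412732 * 0.50381280 = 0.2234


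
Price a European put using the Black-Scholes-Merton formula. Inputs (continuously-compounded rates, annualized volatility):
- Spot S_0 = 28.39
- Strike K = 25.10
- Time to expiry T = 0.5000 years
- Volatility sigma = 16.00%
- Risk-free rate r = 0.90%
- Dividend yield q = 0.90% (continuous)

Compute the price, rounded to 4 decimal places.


Answer: Price = 0.2108

Derivation:
d1 = (ln(S/K) + (r - q + 0.5*sigma^2) * T) / (sigma * sqrt(T)) = 1.14524008
d2 = d1 - sigma * sqrt(T) = 1.03210300
exp(-rT) = 0.99551011; exp(-qT) = 0.99551011
P = K * exp(-rT) * N(-d2) - S_0 * exp(-qT) * N(-d1)
N(-d1) = 0.12605486; N(-d2) = 0.15101194
P = 25.1000 * 0.99551011 * 0.15101194 - 28.3900 * 0.99551011 * 0.12605486 = 0.2108


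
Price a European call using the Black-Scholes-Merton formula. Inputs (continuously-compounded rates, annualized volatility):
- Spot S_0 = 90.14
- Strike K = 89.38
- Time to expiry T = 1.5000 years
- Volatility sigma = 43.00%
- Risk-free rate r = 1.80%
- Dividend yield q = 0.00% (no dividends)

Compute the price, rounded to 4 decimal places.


Answer: Price = 20.0068

Derivation:
d1 = (ln(S/K) + (r - q + 0.5*sigma^2) * T) / (sigma * sqrt(T)) = 0.33066606
d2 = d1 - sigma * sqrt(T) = -0.19597423
exp(-rT) = 0.97336124; exp(-qT) = 1.00000000
C = S_0 * exp(-qT) * N(d1) - K * exp(-rT) * N(d2)
N(d1) = 0.62955163; N(d2) = 0.42231517
C = 90.1400 * 1.00000000 * 0.62955163 - 89.3800 * 0.97336124 * 0.42231517 = 20.0068


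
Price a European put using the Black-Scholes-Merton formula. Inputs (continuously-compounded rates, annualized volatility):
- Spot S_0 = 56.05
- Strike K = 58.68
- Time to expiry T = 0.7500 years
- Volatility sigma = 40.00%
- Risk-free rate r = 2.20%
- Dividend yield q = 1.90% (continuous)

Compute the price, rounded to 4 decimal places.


Answer: Price = 9.0599

Derivation:
d1 = (ln(S/K) + (r - q + 0.5*sigma^2) * T) / (sigma * sqrt(T)) = 0.04732885
d2 = d1 - sigma * sqrt(T) = -0.29908131
exp(-rT) = 0.98363538; exp(-qT) = 0.98585105
P = K * exp(-rT) * N(-d2) - S_0 * exp(-qT) * N(-d1)
N(-d1) = 0.48112557; N(-d2) = 0.61756100
P = 58.6800 * 0.98363538 * 0.61756100 - 56.0500 * 0.98585105 * 0.48112557 = 9.0599


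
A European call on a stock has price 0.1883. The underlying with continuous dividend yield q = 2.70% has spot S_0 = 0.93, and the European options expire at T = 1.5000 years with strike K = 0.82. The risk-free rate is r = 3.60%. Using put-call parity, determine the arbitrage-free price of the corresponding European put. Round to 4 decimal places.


Answer: Put price = 0.0721

Derivation:
Put-call parity: C - P = S_0 * exp(-qT) - K * exp(-rT).
S_0 * exp(-qT) = 0.9300 * 0.96030916 = 0.89308752
K * exp(-rT) = 0.8200 * 0.94743211 = 0.77689433
P = C - S*exp(-qT) + K*exp(-rT)
P = 0.1883 - 0.89308752 + 0.77689433 = 0.0721


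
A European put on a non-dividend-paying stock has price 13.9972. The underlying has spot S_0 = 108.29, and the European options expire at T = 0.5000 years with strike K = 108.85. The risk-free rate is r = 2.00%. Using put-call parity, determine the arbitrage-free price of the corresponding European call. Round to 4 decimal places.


Put-call parity: C - P = S_0 * exp(-qT) - K * exp(-rT).
S_0 * exp(-qT) = 108.2900 * 1.00000000 = 108.29000000
K * exp(-rT) = 108.8500 * 0.99004983 = 107.76692440
C = P + S*exp(-qT) - K*exp(-rT)
C = 13.9972 + 108.29000000 - 107.76692440 = 14.5203

Answer: Call price = 14.5203


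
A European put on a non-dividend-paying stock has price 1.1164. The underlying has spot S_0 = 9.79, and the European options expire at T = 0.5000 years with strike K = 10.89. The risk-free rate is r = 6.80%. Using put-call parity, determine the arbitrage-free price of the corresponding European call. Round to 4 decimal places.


Put-call parity: C - P = S_0 * exp(-qT) - K * exp(-rT).
S_0 * exp(-qT) = 9.7900 * 1.00000000 = 9.79000000
K * exp(-rT) = 10.8900 * 0.96657150 = 10.52596369
C = P + S*exp(-qT) - K*exp(-rT)
C = 1.1164 + 9.79000000 - 10.52596369 = 0.3804

Answer: Call price = 0.3804


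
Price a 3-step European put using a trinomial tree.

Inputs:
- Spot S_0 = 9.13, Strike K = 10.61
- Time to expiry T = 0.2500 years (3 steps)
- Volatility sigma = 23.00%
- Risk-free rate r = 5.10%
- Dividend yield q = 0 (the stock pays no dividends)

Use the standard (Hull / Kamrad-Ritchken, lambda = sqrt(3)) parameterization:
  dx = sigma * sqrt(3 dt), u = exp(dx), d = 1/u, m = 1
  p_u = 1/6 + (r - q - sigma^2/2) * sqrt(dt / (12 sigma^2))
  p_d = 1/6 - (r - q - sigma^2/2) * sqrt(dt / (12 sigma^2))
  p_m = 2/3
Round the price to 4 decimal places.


Answer: Price = V(0,0) = 1.4114

Derivation:
dt = T/N = 0.083333; dx = sigma*sqrt(3*dt) = 0.115000
u = exp(dx) = 1.121873; d = 1/u = 0.891366
p_u = 0.175562, p_m = 0.666667, p_d = 0.157772
Discount per step: exp(-r*dt) = 0.995759
Stock lattice S(k, j) with j the centered position index:
  k=0: S(0,+0) = 9.1300
  k=1: S(1,-1) = 8.1382; S(1,+0) = 9.1300; S(1,+1) = 10.2427
  k=2: S(2,-2) = 7.2541; S(2,-1) = 8.1382; S(2,+0) = 9.1300; S(2,+1) = 10.2427; S(2,+2) = 11.4910
  k=3: S(3,-3) = 6.4661; S(3,-2) = 7.2541; S(3,-1) = 8.1382; S(3,+0) = 9.1300; S(3,+1) = 10.2427; S(3,+2) = 11.4910; S(3,+3) = 12.8915
Terminal payoffs V(N, j) = max(K - S_T, 0):
  V(3,-3) = 4.143948; V(3,-2) = 3.355908; V(3,-1) = 2.471827; V(3,+0) = 1.480000; V(3,+1) = 0.367296; V(3,+2) = 0.000000; V(3,+3) = 0.000000
Backward induction: V(k, j) = exp(-r*dt) * [p_u * V(k+1, j+1) + p_m * V(k+1, j) + p_d * V(k+1, j-1)]
  V(2,-2) = exp(-r*dt) * [p_u*2.471827 + p_m*3.355908 + p_d*4.143948] = 3.310927
  V(2,-1) = exp(-r*dt) * [p_u*1.480000 + p_m*2.471827 + p_d*3.355908] = 2.426847
  V(2,+0) = exp(-r*dt) * [p_u*0.367296 + p_m*1.480000 + p_d*2.471827] = 1.435022
  V(2,+1) = exp(-r*dt) * [p_u*0.000000 + p_m*0.367296 + p_d*1.480000] = 0.476337
  V(2,+2) = exp(-r*dt) * [p_u*0.000000 + p_m*0.000000 + p_d*0.367296] = 0.057703
  V(1,-1) = exp(-r*dt) * [p_u*1.435022 + p_m*2.426847 + p_d*3.310927] = 2.382058
  V(1,+0) = exp(-r*dt) * [p_u*0.476337 + p_m*1.435022 + p_d*2.426847] = 1.417160
  V(1,+1) = exp(-r*dt) * [p_u*0.057703 + p_m*0.476337 + p_d*1.435022] = 0.551745
  V(0,+0) = exp(-r*dt) * [p_u*0.551745 + p_m*1.417160 + p_d*2.382058] = 1.411449


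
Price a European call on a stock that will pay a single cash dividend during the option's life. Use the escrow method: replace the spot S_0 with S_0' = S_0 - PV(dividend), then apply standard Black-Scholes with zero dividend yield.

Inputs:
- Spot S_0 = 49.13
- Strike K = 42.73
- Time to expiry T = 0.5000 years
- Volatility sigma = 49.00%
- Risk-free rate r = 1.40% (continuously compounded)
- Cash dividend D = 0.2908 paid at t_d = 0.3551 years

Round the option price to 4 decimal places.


PV(D) = D * exp(-r * t_d) = 0.2908 * 0.99504094 = 0.28935790
S_0' = S_0 - PV(D) = 49.1300 - 0.28935790 = 48.84064210
d1 = (ln(S_0'/K) + (r + sigma^2/2)*T) / (sigma*sqrt(T)) = 0.57921150
d2 = d1 - sigma*sqrt(T) = 0.23272918
exp(-rT) = 0.99302444
N(d1) = 0.71877676; N(d2) = 0.59201415
C = S_0' * N(d1) - K * exp(-rT) * N(d2) = 48.84064210 * 0.71877676 - 42.7300 * 0.99302444 * 0.59201415 = 9.9852

Answer: Price = 9.9852
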